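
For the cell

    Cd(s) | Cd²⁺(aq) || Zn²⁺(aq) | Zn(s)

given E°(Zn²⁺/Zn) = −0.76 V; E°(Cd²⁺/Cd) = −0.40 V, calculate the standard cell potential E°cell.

By convention the left-hand electrode in cell notation is the anode (oxidation) and the right-hand electrode is the cathode (reduction).
E°cell = E°(right) − E°(left) = −0.76 − (−0.40) = −0.36 V.
The negative sign shows that, as written, the cell would require an external voltage to drive the reaction.

−0.36 V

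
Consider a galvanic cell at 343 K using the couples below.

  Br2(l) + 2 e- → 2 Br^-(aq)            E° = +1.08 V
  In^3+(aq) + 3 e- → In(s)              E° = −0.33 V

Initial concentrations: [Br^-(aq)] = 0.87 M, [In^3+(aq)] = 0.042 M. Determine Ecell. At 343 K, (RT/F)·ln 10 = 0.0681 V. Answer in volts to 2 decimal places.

The Br₂/Br⁻ couple has the more positive E°, so it is the cathode; In³⁺/In is the anode.
The standard potential is +1.08 − (−0.33) = +1.41 V and the balanced reaction transfers n = 6 electrons.
Balancing gives 3 Br2(l) + 2 In(s) → 6 Br^-(aq) + 2 In^3+(aq); hence Q = [Br^-(aq)]^6·[In^3+(aq)]^2 = 0.000765 (log Q = −3.116).
By the Nernst equation, E = +1.41 − (0.0681/6)·(−3.116) = +1.45 V.

+1.45 V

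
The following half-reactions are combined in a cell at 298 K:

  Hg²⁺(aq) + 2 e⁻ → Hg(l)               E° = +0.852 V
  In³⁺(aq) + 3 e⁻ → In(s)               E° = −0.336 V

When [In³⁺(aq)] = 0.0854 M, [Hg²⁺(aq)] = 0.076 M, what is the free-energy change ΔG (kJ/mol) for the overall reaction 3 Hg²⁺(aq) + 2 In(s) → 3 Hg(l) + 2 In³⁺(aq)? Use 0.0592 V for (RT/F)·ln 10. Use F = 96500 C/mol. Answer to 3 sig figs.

−681 kJ/mol

With Hg²⁺/Hg reduced at the cathode, E°cell = +0.852 − (−0.336) = +1.188 V and n = 6.
Here Q = [In³⁺(aq)]^2 / [Hg²⁺(aq)]^3 = 16.6 (log Q = 1.220), giving E = +1.188 − (0.0592/6)·(1.220) = +1.1760 V.
Finally ΔG = −nFE = −(6)(96500 C/mol)(+1.1760 V) = −681 kJ/mol.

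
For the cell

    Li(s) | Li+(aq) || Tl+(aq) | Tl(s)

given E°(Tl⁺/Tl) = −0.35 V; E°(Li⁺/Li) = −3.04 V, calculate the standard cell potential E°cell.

+2.69 V

By convention the left-hand electrode in cell notation is the anode (oxidation) and the right-hand electrode is the cathode (reduction).
E°cell = E°(right) − E°(left) = −0.35 − (−3.04) = +2.69 V.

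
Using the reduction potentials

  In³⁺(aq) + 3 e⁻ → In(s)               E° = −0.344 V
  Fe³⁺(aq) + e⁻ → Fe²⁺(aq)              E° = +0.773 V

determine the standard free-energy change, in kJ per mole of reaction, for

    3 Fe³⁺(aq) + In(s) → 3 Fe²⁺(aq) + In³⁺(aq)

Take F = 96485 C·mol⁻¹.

−323 kJ/mol

In the reaction as written Fe³⁺(aq) is reduced, so the Fe³⁺/Fe²⁺ couple is the cathode and In³⁺/In is the anode.
E°cell = +0.773 − (−0.344) = +1.117 V; balancing electrons gives n = 3.
ΔG° = −nFE°cell = −(3)(96485)(+1.117) J/mol = −323 kJ/mol.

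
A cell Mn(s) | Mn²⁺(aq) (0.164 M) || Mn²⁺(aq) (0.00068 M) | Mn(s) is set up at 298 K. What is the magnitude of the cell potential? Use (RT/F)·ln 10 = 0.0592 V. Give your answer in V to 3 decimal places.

0.071 V

For a concentration cell E°cell = 0, since both electrodes use the same couple.
The compartment with the higher Mn²⁺(aq) concentration (0.164 M) acts as the cathode; ions are reduced there and produced at the dilute (0.00068 M) anode.
With n = 2, Ecell = −(0.0592/2)·log([dilute]/[conc]) = −(0.0592/2)·log(0.00068/0.164) = +0.071 V.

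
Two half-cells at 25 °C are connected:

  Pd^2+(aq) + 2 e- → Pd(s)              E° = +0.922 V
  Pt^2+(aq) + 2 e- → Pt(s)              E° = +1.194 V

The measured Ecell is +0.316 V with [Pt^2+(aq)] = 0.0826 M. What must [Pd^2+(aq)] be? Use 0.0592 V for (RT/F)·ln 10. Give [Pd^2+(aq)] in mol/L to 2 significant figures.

Pt²⁺/Pt is the cathode (higher E°); E°cell = +1.194 − (+0.922) = +0.272 V with n = 2.
From the Nernst equation, log Q = n(E° − E)/0.0592 = 2·(+0.272 − (+0.316))/0.0592 = −1.486.
For Pt^2+(aq) + Pd(s) → Pt(s) + Pd^2+(aq), the reaction quotient is Q = [Pd^2+(aq)] / [Pt^2+(aq)].
Substituting the known concentrations and solving, log [Pd^2+(aq)] = −2.569 and [Pd^2+(aq)] = 0.0027 M.

0.0027 M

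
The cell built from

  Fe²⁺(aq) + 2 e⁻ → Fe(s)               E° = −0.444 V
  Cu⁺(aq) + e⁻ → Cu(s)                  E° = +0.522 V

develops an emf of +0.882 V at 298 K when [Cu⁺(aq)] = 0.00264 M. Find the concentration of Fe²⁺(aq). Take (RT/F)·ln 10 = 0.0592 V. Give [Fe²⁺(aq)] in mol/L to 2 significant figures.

0.0048 M

With Cu⁺/Cu at the cathode and Fe²⁺/Fe at the anode, E°cell = +0.522 − (−0.444) = +0.966 V (n = 2).
Rearranging E = E° − (0.0592/n)·log Q gives log Q = 2(+0.966 − (+0.882))/0.0592 = 2.838.
Balancing electrons gives 2 Cu⁺(aq) + Fe(s) → 2 Cu(s) + Fe²⁺(aq); thus Q = [Fe²⁺(aq)] / [Cu⁺(aq)]^2.
Isolating [Fe²⁺(aq)] in Q = 10^{2.838} yields log [Fe²⁺(aq)] = −2.319, i.e. 0.0048 M.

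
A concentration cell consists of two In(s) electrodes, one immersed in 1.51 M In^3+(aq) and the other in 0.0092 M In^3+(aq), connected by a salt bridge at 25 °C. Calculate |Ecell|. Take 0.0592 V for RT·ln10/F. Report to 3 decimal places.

For a concentration cell E°cell = 0, since both electrodes use the same couple.
The compartment with the higher In^3+(aq) concentration (1.51 M) acts as the cathode; ions are reduced there and produced at the dilute (0.0092 M) anode.
With n = 3, Ecell = −(0.0592/3)·log([dilute]/[conc]) = −(0.0592/3)·log(0.0092/1.51) = +0.044 V.

0.044 V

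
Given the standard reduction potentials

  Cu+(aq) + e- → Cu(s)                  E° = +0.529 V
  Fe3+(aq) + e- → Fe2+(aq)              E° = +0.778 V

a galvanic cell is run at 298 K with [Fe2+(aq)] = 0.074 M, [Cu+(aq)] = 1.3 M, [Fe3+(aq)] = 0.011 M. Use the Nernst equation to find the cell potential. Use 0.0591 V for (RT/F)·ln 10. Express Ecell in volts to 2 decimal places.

+0.19 V

Since E°(Fe³⁺/Fe²⁺) > E°(Cu⁺/Cu), Fe³⁺/Fe²⁺ serves as the cathode.
E°cell = +0.778 − (+0.529) = +0.249 V, with n = 1 electron transferred.
The balanced reaction is Fe3+(aq) + Cu(s) → Fe2+(aq) + Cu+(aq), so Q = ([Fe2+(aq)]·[Cu+(aq)]) / [Fe3+(aq)] = 8.75 and log Q = 0.942.
Applying E = E° − (RT ln10/nF)·log Q gives +0.249 − (0.0591/1)(0.942) = +0.19 V.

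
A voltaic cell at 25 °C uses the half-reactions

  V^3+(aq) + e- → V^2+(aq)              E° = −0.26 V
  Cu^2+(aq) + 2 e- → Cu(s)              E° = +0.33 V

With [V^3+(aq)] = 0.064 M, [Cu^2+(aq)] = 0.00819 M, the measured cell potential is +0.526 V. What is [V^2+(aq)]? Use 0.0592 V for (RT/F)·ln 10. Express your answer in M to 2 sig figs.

The Cu²⁺/Cu couple has the larger reduction potential, so it is the cathode: E°cell = +0.33 − (−0.26) = +0.59 V and n = 2.
Since E = E° − (0.0592/n)·log Q, log Q = n(E° − E)/0.0592 = 2.162.
Balancing electrons gives Cu^2+(aq) + 2 V^2+(aq) → Cu(s) + 2 V^3+(aq); thus Q = [V^3+(aq)]^2 / ([Cu^2+(aq)]·[V^2+(aq)]^2).
Isolating [V^2+(aq)] in Q = 10^{2.162} yields log [V^2+(aq)] = −1.231, i.e. 0.059 M.

0.059 M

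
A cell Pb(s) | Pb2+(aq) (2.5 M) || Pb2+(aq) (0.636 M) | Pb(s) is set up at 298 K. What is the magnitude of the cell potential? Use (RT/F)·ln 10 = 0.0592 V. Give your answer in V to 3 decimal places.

0.018 V

For a concentration cell E°cell = 0, since both electrodes use the same couple.
The compartment with the higher Pb2+(aq) concentration (2.5 M) acts as the cathode; ions are reduced there and produced at the dilute (0.636 M) anode.
With n = 2, Ecell = −(0.0592/2)·log([dilute]/[conc]) = −(0.0592/2)·log(0.636/2.5) = +0.018 V.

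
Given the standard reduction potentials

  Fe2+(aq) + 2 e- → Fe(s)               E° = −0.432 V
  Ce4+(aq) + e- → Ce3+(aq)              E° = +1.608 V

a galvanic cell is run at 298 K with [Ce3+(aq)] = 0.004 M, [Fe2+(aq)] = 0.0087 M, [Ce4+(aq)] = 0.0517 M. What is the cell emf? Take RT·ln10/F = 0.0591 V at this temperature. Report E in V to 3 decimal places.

+2.167 V

The Ce⁴⁺/Ce³⁺ couple has the more positive E°, so it is the cathode; Fe²⁺/Fe is the anode.
E°cell = E°cat − E°an = +1.608 − (−0.432) = +2.040 V; n = 2.
For the overall reaction 2 Ce4+(aq) + Fe(s) → 2 Ce3+(aq) + Fe2+(aq), Q = ([Ce3+(aq)]^2·[Fe2+(aq)]) / [Ce4+(aq)]^2 = 5.21×10^−5, giving log Q = −4.283.
Applying E = E° − (RT ln10/nF)·log Q gives +2.040 − (0.0591/2)(−4.283) = +2.167 V.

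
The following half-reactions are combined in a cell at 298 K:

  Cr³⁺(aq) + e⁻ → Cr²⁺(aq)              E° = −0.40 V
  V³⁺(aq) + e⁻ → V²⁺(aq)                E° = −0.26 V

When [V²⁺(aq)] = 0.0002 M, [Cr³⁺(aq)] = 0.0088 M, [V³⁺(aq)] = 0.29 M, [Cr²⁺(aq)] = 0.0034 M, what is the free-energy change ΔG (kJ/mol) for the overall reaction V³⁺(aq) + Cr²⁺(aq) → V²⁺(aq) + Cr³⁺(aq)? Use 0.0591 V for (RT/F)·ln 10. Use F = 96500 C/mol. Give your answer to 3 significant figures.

−29.2 kJ/mol

E°cell = −0.26 − (−0.40) = +0.14 V; the balanced reaction transfers n = 1 electron.
The reaction quotient is ([V²⁺(aq)]·[Cr³⁺(aq)]) / ([V³⁺(aq)]·[Cr²⁺(aq)]) = 0.00178; by Nernst, E = +0.14 − (0.0591/1)(−2.748) = +0.3024 V.
Finally ΔG = −nFE = −(1)(96500 C/mol)(+0.3024 V) = −29.2 kJ/mol.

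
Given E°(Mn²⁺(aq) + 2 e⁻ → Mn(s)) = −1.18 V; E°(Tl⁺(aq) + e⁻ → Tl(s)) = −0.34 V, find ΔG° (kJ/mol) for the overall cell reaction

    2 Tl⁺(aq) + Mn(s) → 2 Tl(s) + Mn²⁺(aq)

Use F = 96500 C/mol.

In the reaction as written Tl⁺(aq) is reduced, so the Tl⁺/Tl couple is the cathode and Mn²⁺/Mn is the anode.
E°cell = −0.34 − (−1.18) = +0.84 V; balancing electrons gives n = 2.
ΔG° = −nFE°cell = −(2)(96500)(+0.84) J/mol = −162 kJ/mol.

−162 kJ/mol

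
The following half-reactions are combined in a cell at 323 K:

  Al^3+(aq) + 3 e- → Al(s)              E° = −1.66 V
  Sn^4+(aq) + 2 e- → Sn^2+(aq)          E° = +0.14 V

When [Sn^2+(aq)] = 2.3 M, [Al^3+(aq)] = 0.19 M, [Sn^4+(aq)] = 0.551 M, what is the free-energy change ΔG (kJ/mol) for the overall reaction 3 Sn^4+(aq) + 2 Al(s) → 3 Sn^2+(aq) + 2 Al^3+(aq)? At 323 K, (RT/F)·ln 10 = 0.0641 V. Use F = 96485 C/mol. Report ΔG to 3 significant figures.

The standard cell potential is +0.14 − (−1.66) = +1.80 V, with n = 6 electrons in the balanced equation.
Here Q = ([Sn^2+(aq)]^3·[Al^3+(aq)]^2) / [Sn^4+(aq)]^3 = 2.63 (log Q = 0.419), giving E = +1.80 − (0.0641/6)·(0.419) = +1.7955 V.
Finally ΔG = −nFE = −(6)(96485 C/mol)(+1.7955 V) = −1040 kJ/mol.

−1040 kJ/mol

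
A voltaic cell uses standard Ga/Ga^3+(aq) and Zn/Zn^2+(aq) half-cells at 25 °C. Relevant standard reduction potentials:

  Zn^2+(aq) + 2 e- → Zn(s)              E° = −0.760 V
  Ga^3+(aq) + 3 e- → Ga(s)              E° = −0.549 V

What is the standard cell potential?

The Ga³⁺/Ga couple has the higher E°, so Ga ion is reduced (cathode) and Zn is oxidized (anode).
E°cell = E°(cathode) − E°(anode) = −0.549 − (−0.760) = +0.211 V.

+0.211 V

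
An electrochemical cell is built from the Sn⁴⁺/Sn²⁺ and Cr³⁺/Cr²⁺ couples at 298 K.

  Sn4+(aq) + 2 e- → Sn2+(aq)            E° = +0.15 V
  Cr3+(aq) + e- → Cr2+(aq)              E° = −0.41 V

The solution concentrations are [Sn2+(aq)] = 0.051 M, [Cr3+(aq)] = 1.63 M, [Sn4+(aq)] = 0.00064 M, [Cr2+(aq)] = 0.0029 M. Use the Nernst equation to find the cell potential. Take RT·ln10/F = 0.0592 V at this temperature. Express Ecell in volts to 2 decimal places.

+0.34 V

The Sn⁴⁺/Sn²⁺ couple has the more positive E°, so it is the cathode; Cr³⁺/Cr²⁺ is the anode.
E°cell = +0.15 − (−0.41) = +0.56 V, with n = 2 electrons transferred.
For the overall reaction Sn4+(aq) + 2 Cr2+(aq) → Sn2+(aq) + 2 Cr3+(aq), Q = ([Sn2+(aq)]·[Cr3+(aq)]^2) / ([Sn4+(aq)]·[Cr2+(aq)]^2) = 2.52×10^7, giving log Q = 7.401.
Applying E = E° − (RT ln10/nF)·log Q gives +0.56 − (0.0592/2)(7.401) = +0.34 V.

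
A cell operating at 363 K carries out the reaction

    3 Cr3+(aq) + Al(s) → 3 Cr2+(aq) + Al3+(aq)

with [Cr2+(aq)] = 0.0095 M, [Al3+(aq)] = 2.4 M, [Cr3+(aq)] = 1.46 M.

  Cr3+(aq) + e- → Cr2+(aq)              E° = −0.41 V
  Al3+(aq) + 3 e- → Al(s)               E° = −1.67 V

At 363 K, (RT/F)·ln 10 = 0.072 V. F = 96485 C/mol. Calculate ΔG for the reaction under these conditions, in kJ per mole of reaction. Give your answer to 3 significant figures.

−408 kJ/mol

With Cr³⁺/Cr²⁺ reduced at the cathode, E°cell = −0.41 − (−1.67) = +1.26 V and n = 3.
Here Q = ([Cr2+(aq)]^3·[Al3+(aq)]) / [Cr3+(aq)]^3 = 6.61×10^−7 (log Q = −6.180), giving E = +1.26 − (0.072/3)·(−6.180) = +1.4083 V.
ΔG = −nFE = −(3)(96485)(+1.4083) J/mol = −408 kJ/mol.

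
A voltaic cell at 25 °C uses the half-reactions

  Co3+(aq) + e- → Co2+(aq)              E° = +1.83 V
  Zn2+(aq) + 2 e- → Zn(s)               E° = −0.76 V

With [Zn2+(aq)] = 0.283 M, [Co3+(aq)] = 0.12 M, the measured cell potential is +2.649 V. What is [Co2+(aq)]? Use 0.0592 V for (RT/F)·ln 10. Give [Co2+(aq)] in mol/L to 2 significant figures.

0.023 M

With Co³⁺/Co²⁺ at the cathode and Zn²⁺/Zn at the anode, E°cell = +1.83 − (−0.76) = +2.59 V (n = 2).
Rearranging E = E° − (0.0592/n)·log Q gives log Q = 2(+2.59 − (+2.649))/0.0592 = −1.993.
Balancing electrons gives 2 Co3+(aq) + Zn(s) → 2 Co2+(aq) + Zn2+(aq); thus Q = ([Co2+(aq)]^2·[Zn2+(aq)]) / [Co3+(aq)]^2.
Solving for the unknown gives log [Co2+(aq)] = −1.643, so [Co2+(aq)] ≈ 0.023 M.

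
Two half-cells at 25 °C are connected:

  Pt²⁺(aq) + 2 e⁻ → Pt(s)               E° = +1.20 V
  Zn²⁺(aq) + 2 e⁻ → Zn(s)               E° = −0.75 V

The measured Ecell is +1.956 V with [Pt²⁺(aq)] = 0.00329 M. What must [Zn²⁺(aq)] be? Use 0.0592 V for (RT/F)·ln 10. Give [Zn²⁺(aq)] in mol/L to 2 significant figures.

0.0021 M

The Pt²⁺/Pt couple has the larger reduction potential, so it is the cathode: E°cell = +1.20 − (−0.75) = +1.95 V and n = 2.
Rearranging E = E° − (0.0592/n)·log Q gives log Q = 2(+1.95 − (+1.956))/0.0592 = −0.203.
The balanced reaction is Pt²⁺(aq) + Zn(s) → Pt(s) + Zn²⁺(aq), so Q = [Zn²⁺(aq)] / [Pt²⁺(aq)].
Solving for the unknown gives log [Zn²⁺(aq)] = −2.686, so [Zn²⁺(aq)] ≈ 0.0021 M.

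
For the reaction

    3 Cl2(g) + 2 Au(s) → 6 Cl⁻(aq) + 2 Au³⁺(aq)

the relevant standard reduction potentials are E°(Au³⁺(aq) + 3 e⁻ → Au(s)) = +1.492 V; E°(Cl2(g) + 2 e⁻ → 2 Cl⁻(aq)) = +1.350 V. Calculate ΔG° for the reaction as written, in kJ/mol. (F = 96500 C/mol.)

+82.2 kJ/mol

In the reaction as written Cl2(g) is reduced, so the Cl₂/Cl⁻ couple is the cathode and Au³⁺/Au is the anode.
E°cell = +1.350 − (+1.492) = −0.142 V; balancing electrons gives n = 6.
ΔG° = −nFE°cell = −(6)(96500)(−0.142) J/mol = +82.2 kJ/mol.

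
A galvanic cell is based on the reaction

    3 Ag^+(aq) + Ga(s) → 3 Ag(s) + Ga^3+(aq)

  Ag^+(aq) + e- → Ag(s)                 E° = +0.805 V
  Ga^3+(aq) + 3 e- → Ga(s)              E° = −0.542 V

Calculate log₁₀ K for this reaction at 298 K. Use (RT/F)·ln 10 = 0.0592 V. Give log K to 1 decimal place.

log K = 68.3

The Ag⁺/Ag couple is reduced (cathode); E°cell = +0.805 − (−0.542) = +1.347 V with n = 3.
At equilibrium E = 0, so log K = nE°cell / 0.0592 = (3)(+1.347) / 0.0592 = 68.3.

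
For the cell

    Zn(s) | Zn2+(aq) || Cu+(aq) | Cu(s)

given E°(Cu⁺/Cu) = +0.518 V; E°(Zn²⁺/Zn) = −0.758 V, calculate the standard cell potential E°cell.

By convention the left-hand electrode in cell notation is the anode (oxidation) and the right-hand electrode is the cathode (reduction).
E°cell = E°(right) − E°(left) = +0.518 − (−0.758) = +1.276 V.

+1.276 V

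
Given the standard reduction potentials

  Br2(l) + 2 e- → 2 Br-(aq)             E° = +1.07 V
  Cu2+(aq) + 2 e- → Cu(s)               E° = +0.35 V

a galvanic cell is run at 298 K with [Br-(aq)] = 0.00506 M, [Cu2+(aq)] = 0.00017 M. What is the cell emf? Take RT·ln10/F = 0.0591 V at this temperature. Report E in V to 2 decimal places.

+0.97 V

The Br₂/Br⁻ couple has the more positive E°, so it is the cathode; Cu²⁺/Cu is the anode.
The standard potential is +1.07 − (+0.35) = +0.72 V and the balanced reaction transfers n = 2 electrons.
For the overall reaction Br2(l) + Cu(s) → 2 Br-(aq) + Cu2+(aq), Q = [Br-(aq)]^2·[Cu2+(aq)] = 4.35×10^−9, giving log Q = −8.361.
E = E° − (0.0591/n)·log Q = +0.72 − (0.0591/2)(−8.361) = +0.97 V.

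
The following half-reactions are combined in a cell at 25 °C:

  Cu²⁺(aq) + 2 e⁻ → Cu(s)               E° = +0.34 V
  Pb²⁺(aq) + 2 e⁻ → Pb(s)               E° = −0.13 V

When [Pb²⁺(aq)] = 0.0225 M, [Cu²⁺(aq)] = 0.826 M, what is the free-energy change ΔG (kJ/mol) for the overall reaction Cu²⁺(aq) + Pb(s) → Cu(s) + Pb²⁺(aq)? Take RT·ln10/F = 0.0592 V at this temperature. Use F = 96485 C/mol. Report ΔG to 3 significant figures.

−99.6 kJ/mol

E°cell = +0.34 − (−0.13) = +0.47 V; the balanced reaction transfers n = 2 electrons.
The reaction quotient is [Pb²⁺(aq)] / [Cu²⁺(aq)] = 0.0272; by Nernst, E = +0.47 − (0.0592/2)(−1.565) = +0.5163 V.
ΔG = −nFE = −(2)(96485)(+0.5163) J/mol = −99.6 kJ/mol.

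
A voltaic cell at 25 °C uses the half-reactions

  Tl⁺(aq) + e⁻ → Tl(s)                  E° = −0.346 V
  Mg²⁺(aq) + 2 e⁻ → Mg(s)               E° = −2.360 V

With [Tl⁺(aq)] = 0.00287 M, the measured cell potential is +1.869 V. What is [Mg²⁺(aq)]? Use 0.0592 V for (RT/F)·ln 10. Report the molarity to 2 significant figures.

The Tl⁺/Tl couple has the larger reduction potential, so it is the cathode: E°cell = −0.346 − (−2.360) = +2.014 V and n = 2.
From the Nernst equation, log Q = n(E° − E)/0.0592 = 2·(+2.014 − (+1.869))/0.0592 = 4.899.
The balanced reaction is 2 Tl⁺(aq) + Mg(s) → 2 Tl(s) + Mg²⁺(aq), so Q = [Mg²⁺(aq)] / [Tl⁺(aq)]^2.
Isolating [Mg²⁺(aq)] in Q = 10^{4.899} yields log [Mg²⁺(aq)] = −0.185, i.e. 0.65 M.

0.65 M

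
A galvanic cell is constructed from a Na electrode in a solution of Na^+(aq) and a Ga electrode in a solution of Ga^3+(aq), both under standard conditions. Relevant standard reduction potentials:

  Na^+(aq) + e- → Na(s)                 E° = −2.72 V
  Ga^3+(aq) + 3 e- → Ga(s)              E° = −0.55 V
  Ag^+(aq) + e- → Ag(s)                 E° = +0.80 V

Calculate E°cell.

Of the two couples in this cell, the one with the more positive reduction potential is reduced at the cathode: here that is Ga³⁺/Ga (−0.55 V); Na⁺/Na (−2.72 V) is the anode.
E°cell = E°(cathode) − E°(anode) = −0.55 − (−2.72) = +2.17 V.

+2.17 V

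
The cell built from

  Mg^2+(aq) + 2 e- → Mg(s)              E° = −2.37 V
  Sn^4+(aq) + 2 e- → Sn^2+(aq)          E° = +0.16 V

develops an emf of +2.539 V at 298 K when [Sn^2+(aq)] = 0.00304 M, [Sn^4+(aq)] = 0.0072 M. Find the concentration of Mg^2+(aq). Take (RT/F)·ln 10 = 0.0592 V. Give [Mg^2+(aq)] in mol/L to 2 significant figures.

1.2 M

Sn⁴⁺/Sn²⁺ is the cathode (higher E°); E°cell = +0.16 − (−2.37) = +2.53 V with n = 2.
Rearranging E = E° − (0.0592/n)·log Q gives log Q = 2(+2.53 − (+2.539))/0.0592 = −0.304.
The balanced reaction is Sn^4+(aq) + Mg(s) → Sn^2+(aq) + Mg^2+(aq), so Q = ([Sn^2+(aq)]·[Mg^2+(aq)]) / [Sn^4+(aq)].
Isolating [Mg^2+(aq)] in Q = 10^{−0.304} yields log [Mg^2+(aq)] = 0.070, i.e. 1.2 M.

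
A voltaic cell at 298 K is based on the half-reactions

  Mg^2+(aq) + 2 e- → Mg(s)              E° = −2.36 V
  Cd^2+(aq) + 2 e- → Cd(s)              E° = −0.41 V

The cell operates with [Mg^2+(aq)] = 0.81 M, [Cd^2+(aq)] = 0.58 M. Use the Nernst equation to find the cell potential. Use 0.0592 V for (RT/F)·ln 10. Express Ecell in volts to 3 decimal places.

+1.946 V

Cd²⁺/Cd is reduced (cathode, E° = −0.41 V) and Mg²⁺/Mg is oxidized (anode).
E°cell = E°cat − E°an = −0.41 − (−2.36) = +1.95 V; n = 2.
The balanced reaction is Cd^2+(aq) + Mg(s) → Cd(s) + Mg^2+(aq), so Q = [Mg^2+(aq)] / [Cd^2+(aq)] = 1.4 and log Q = 0.145.
By the Nernst equation, E = +1.95 − (0.0592/2)·(0.145) = +1.946 V.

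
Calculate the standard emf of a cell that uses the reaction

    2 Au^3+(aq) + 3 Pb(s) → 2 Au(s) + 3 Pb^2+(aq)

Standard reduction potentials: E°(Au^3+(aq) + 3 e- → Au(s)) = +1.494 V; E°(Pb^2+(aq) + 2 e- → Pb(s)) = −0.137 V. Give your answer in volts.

+1.631 V

In the reaction as written, Au^3+(aq) is reduced (cathode) and Pb^2+(aq) is produced by oxidation at the anode.
E°cell = E°(cathode) − E°(anode) = +1.494 − (−0.137) = +1.631 V.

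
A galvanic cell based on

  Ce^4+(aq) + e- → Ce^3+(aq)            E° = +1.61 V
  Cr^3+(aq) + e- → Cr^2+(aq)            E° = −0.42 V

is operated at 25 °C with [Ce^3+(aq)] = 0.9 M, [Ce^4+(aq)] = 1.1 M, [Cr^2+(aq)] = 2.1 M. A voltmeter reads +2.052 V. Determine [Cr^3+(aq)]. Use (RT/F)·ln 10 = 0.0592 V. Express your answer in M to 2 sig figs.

The Ce⁴⁺/Ce³⁺ couple has the larger reduction potential, so it is the cathode: E°cell = +1.61 − (−0.42) = +2.03 V and n = 1.
Since E = E° − (0.0592/n)·log Q, log Q = n(E° − E)/0.0592 = −0.372.
Balancing electrons gives Ce^4+(aq) + Cr^2+(aq) → Ce^3+(aq) + Cr^3+(aq); thus Q = ([Ce^3+(aq)]·[Cr^3+(aq)]) / ([Ce^4+(aq)]·[Cr^2+(aq)]).
Solving for the unknown gives log [Cr^3+(aq)] = 0.037, so [Cr^3+(aq)] ≈ 1.1 M.

1.1 M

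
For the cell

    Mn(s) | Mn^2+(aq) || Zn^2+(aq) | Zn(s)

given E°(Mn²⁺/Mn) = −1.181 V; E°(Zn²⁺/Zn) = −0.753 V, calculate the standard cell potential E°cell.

+0.428 V

By convention the left-hand electrode in cell notation is the anode (oxidation) and the right-hand electrode is the cathode (reduction).
E°cell = E°(right) − E°(left) = −0.753 − (−1.181) = +0.428 V.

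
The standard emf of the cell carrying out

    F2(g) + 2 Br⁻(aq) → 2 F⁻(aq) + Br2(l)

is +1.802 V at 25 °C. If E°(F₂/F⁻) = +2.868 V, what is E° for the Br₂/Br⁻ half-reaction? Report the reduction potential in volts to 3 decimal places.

In the reaction as written the F₂/F⁻ couple is reduced (cathode) and Br₂/Br⁻ is oxidized (anode), so E°cell = E°(F₂/F⁻) − E°(Br₂/Br⁻).
E°(Br₂/Br⁻) = E°(cathode) − E°cell = +2.868 − (+1.802) = +1.066 V.

+1.066 V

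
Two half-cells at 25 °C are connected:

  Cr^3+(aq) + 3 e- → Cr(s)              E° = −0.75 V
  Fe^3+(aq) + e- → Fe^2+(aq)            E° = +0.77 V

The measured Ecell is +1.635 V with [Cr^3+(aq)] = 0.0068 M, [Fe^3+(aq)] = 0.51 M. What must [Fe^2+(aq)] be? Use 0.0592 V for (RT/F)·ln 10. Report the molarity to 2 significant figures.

Fe³⁺/Fe²⁺ is the cathode (higher E°); E°cell = +0.77 − (−0.75) = +1.52 V with n = 3.
Since E = E° − (0.0592/n)·log Q, log Q = n(E° − E)/0.0592 = −5.828.
Balancing electrons gives 3 Fe^3+(aq) + Cr(s) → 3 Fe^2+(aq) + Cr^3+(aq); thus Q = ([Fe^2+(aq)]^3·[Cr^3+(aq)]) / [Fe^3+(aq)]^3.
Substituting the known concentrations and solving, log [Fe^2+(aq)] = −1.513 and [Fe^2+(aq)] = 0.031 M.

0.031 M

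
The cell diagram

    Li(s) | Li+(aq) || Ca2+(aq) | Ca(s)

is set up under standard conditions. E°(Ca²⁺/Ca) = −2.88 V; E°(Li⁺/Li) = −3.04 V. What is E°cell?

By convention the left-hand electrode in cell notation is the anode (oxidation) and the right-hand electrode is the cathode (reduction).
E°cell = E°(right) − E°(left) = −2.88 − (−3.04) = +0.16 V.

+0.16 V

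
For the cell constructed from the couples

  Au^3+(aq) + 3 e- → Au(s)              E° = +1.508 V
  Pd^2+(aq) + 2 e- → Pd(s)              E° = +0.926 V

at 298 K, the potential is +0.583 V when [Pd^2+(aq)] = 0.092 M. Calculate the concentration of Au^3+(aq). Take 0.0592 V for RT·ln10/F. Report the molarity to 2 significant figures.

0.031 M

With Au³⁺/Au at the cathode and Pd²⁺/Pd at the anode, E°cell = +1.508 − (+0.926) = +0.582 V (n = 6).
From the Nernst equation, log Q = n(E° − E)/0.0592 = 6·(+0.582 − (+0.583))/0.0592 = −0.101.
The balanced reaction is 2 Au^3+(aq) + 3 Pd(s) → 2 Au(s) + 3 Pd^2+(aq), so Q = [Pd^2+(aq)]^3 / [Au^3+(aq)]^2.
Isolating [Au^3+(aq)] in Q = 10^{−0.101} yields log [Au^3+(aq)] = −1.504, i.e. 0.031 M.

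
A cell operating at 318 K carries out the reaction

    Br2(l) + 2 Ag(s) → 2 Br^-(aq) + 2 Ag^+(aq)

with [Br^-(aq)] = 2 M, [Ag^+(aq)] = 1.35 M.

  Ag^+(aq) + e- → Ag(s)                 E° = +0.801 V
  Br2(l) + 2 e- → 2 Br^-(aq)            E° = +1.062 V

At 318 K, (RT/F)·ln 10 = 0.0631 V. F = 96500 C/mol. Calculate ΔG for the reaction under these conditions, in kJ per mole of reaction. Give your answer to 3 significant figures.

With Br₂/Br⁻ reduced at the cathode, E°cell = +1.062 − (+0.801) = +0.261 V and n = 2.
Here Q = [Br^-(aq)]^2·[Ag^+(aq)]^2 = 7.29 (log Q = 0.863), giving E = +0.261 − (0.0631/2)·(0.863) = +0.2338 V.
Finally ΔG = −nFE = −(2)(96500 C/mol)(+0.2338 V) = −45.1 kJ/mol.

−45.1 kJ/mol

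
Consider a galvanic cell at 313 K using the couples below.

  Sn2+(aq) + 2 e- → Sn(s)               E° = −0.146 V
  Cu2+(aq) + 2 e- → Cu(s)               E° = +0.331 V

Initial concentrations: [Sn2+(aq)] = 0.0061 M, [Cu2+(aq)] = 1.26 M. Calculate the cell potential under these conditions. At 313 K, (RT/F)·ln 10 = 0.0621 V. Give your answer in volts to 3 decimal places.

Cu²⁺/Cu is reduced (cathode, E° = +0.331 V) and Sn²⁺/Sn is oxidized (anode).
E°cell = E°cat − E°an = +0.331 − (−0.146) = +0.477 V; n = 2.
For the overall reaction Cu2+(aq) + Sn(s) → Cu(s) + Sn2+(aq), Q = [Sn2+(aq)] / [Cu2+(aq)] = 0.00484, giving log Q = −2.315.
By the Nernst equation, E = +0.477 − (0.0621/2)·(−2.315) = +0.549 V.

+0.549 V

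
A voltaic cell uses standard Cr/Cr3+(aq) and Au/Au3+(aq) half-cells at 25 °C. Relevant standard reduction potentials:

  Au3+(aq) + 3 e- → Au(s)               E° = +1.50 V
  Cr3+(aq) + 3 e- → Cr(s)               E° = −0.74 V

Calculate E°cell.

+2.24 V

The Au³⁺/Au couple has the higher E°, so Au ion is reduced (cathode) and Cr is oxidized (anode).
E°cell = E°(cathode) − E°(anode) = +1.50 − (−0.74) = +2.24 V.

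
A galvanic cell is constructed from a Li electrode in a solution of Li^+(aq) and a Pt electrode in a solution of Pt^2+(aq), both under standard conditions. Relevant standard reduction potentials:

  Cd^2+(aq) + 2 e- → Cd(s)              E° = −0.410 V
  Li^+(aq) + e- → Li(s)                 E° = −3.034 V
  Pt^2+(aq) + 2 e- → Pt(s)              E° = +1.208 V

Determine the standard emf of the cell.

+4.242 V

Of the two couples in this cell, the one with the more positive reduction potential is reduced at the cathode: here that is Pt²⁺/Pt (+1.208 V); Li⁺/Li (−3.034 V) is the anode.
E°cell = E°(cathode) − E°(anode) = +1.208 − (−3.034) = +4.242 V.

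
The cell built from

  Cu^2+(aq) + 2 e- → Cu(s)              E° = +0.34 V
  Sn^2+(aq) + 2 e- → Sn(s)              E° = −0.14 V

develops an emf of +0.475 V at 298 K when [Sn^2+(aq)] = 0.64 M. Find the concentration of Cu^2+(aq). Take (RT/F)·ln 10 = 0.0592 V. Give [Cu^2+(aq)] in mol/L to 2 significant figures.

0.43 M

The Cu²⁺/Cu couple has the larger reduction potential, so it is the cathode: E°cell = +0.34 − (−0.14) = +0.48 V and n = 2.
Since E = E° − (0.0592/n)·log Q, log Q = n(E° − E)/0.0592 = 0.169.
The balanced reaction is Cu^2+(aq) + Sn(s) → Cu(s) + Sn^2+(aq), so Q = [Sn^2+(aq)] / [Cu^2+(aq)].
Solving for the unknown gives log [Cu^2+(aq)] = −0.363, so [Cu^2+(aq)] ≈ 0.43 M.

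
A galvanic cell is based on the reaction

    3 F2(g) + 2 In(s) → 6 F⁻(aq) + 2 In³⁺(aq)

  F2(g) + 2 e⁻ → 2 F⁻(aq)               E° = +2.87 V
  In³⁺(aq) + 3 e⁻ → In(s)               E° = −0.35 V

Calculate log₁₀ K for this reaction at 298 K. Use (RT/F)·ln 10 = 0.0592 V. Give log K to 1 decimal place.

The F₂/F⁻ couple is reduced (cathode); E°cell = +2.87 − (−0.35) = +3.22 V with n = 6.
At equilibrium E = 0, so log K = nE°cell / 0.0592 = (6)(+3.22) / 0.0592 = 326.4.

log K = 326.4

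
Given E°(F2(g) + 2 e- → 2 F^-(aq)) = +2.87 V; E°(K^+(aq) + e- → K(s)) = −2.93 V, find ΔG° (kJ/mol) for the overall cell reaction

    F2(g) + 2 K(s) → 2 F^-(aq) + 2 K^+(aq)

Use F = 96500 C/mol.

In the reaction as written F2(g) is reduced, so the F₂/F⁻ couple is the cathode and K⁺/K is the anode.
E°cell = +2.87 − (−2.93) = +5.80 V; balancing electrons gives n = 2.
ΔG° = −nFE°cell = −(2)(96500)(+5.80) J/mol = −1119 kJ/mol.

−1119 kJ/mol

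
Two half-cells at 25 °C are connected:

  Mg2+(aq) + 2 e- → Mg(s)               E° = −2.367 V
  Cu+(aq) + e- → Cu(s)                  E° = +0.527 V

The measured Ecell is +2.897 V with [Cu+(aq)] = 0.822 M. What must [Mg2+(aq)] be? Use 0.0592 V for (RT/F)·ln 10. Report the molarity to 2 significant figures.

0.54 M

Cu⁺/Cu is the cathode (higher E°); E°cell = +0.527 − (−2.367) = +2.894 V with n = 2.
Rearranging E = E° − (0.0592/n)·log Q gives log Q = 2(+2.894 − (+2.897))/0.0592 = −0.101.
For 2 Cu+(aq) + Mg(s) → 2 Cu(s) + Mg2+(aq), the reaction quotient is Q = [Mg2+(aq)] / [Cu+(aq)]^2.
Isolating [Mg2+(aq)] in Q = 10^{−0.101} yields log [Mg2+(aq)] = −0.271, i.e. 0.54 M.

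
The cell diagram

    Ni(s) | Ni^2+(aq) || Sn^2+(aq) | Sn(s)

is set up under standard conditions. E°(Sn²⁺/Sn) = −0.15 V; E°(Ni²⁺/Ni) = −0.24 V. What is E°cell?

+0.09 V

By convention the left-hand electrode in cell notation is the anode (oxidation) and the right-hand electrode is the cathode (reduction).
E°cell = E°(right) − E°(left) = −0.15 − (−0.24) = +0.09 V.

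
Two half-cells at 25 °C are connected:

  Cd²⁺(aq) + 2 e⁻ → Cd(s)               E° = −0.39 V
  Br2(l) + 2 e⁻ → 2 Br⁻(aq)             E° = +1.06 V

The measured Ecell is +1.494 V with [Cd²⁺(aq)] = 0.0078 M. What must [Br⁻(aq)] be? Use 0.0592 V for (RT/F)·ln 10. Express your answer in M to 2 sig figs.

The Br₂/Br⁻ couple has the larger reduction potential, so it is the cathode: E°cell = +1.06 − (−0.39) = +1.45 V and n = 2.
From the Nernst equation, log Q = n(E° − E)/0.0592 = 2·(+1.45 − (+1.494))/0.0592 = −1.486.
For Br2(l) + Cd(s) → 2 Br⁻(aq) + Cd²⁺(aq), the reaction quotient is Q = [Br⁻(aq)]^2·[Cd²⁺(aq)].
Substituting the known concentrations and solving, log [Br⁻(aq)] = 0.311 and [Br⁻(aq)] = 2.0 M.

2.0 M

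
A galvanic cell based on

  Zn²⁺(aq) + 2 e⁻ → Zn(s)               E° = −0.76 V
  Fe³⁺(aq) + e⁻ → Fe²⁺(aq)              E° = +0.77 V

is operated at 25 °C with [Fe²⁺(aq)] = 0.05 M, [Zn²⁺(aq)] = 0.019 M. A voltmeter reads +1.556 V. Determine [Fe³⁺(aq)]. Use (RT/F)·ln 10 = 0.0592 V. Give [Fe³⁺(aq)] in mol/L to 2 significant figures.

With Fe³⁺/Fe²⁺ at the cathode and Zn²⁺/Zn at the anode, E°cell = +0.77 − (−0.76) = +1.53 V (n = 2).
From the Nernst equation, log Q = n(E° − E)/0.0592 = 2·(+1.53 − (+1.556))/0.0592 = −0.878.
The balanced reaction is 2 Fe³⁺(aq) + Zn(s) → 2 Fe²⁺(aq) + Zn²⁺(aq), so Q = ([Fe²⁺(aq)]^2·[Zn²⁺(aq)]) / [Fe³⁺(aq)]^2.
Isolating [Fe³⁺(aq)] in Q = 10^{−0.878} yields log [Fe³⁺(aq)] = −1.723, i.e. 0.019 M.

0.019 M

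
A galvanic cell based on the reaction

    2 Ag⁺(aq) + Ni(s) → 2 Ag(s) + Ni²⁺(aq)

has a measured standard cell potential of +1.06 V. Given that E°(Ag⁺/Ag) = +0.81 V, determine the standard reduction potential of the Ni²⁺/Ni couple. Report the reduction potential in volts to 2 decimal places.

−0.25 V

In the reaction as written the Ag⁺/Ag couple is reduced (cathode) and Ni²⁺/Ni is oxidized (anode), so E°cell = E°(Ag⁺/Ag) − E°(Ni²⁺/Ni).
E°(Ni²⁺/Ni) = E°(cathode) − E°cell = +0.81 − (+1.06) = −0.25 V.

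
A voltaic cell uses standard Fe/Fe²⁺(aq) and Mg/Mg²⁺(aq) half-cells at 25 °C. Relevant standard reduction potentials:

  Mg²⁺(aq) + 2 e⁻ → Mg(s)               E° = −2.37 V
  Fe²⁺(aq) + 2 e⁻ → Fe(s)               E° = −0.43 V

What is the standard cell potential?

Of the two couples in this cell, the one with the more positive reduction potential is reduced at the cathode: here that is Fe²⁺/Fe (−0.43 V); Mg²⁺/Mg (−2.37 V) is the anode.
E°cell = E°(cathode) − E°(anode) = −0.43 − (−2.37) = +1.94 V.

+1.94 V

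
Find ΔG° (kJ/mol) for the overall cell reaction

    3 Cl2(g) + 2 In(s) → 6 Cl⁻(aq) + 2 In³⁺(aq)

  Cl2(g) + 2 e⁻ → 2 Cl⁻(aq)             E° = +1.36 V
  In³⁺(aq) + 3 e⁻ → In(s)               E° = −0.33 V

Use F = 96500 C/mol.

In the reaction as written Cl2(g) is reduced, so the Cl₂/Cl⁻ couple is the cathode and In³⁺/In is the anode.
E°cell = +1.36 − (−0.33) = +1.69 V; balancing electrons gives n = 6.
ΔG° = −nFE°cell = −(6)(96500)(+1.69) J/mol = −979 kJ/mol.

−979 kJ/mol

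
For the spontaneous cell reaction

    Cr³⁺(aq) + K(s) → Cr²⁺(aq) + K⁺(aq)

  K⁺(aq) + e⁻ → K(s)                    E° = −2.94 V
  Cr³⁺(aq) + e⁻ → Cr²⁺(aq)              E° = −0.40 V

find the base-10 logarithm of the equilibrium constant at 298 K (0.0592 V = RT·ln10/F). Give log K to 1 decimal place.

log K = 42.9

The Cr³⁺/Cr²⁺ couple is reduced (cathode); E°cell = −0.40 − (−2.94) = +2.54 V with n = 1.
At equilibrium E = 0, so log K = nE°cell / 0.0592 = (1)(+2.54) / 0.0592 = 42.9.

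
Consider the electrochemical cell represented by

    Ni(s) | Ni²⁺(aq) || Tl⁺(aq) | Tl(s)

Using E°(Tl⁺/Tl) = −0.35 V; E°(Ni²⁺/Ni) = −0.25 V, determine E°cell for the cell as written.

−0.10 V

By convention the left-hand electrode in cell notation is the anode (oxidation) and the right-hand electrode is the cathode (reduction).
E°cell = E°(right) − E°(left) = −0.35 − (−0.25) = −0.10 V.
The negative sign shows that, as written, the cell would require an external voltage to drive the reaction.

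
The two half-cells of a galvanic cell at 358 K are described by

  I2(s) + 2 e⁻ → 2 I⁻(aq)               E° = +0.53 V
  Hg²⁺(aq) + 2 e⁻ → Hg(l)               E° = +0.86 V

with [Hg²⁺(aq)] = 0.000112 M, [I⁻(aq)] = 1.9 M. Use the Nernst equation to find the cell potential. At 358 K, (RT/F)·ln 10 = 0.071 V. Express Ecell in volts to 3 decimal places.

+0.210 V

Since E°(Hg²⁺/Hg) > E°(I₂/I⁻), Hg²⁺/Hg serves as the cathode.
E°cell = E°cat − E°an = +0.86 − (+0.53) = +0.33 V; n = 2.
Balancing gives Hg²⁺(aq) + 2 I⁻(aq) → Hg(l) + I2(s); hence Q = 1 / ([Hg²⁺(aq)]·[I⁻(aq)]^2) = 2.47×10^3 (log Q = 3.393).
Applying E = E° − (RT ln10/nF)·log Q gives +0.33 − (0.071/2)(3.393) = +0.210 V.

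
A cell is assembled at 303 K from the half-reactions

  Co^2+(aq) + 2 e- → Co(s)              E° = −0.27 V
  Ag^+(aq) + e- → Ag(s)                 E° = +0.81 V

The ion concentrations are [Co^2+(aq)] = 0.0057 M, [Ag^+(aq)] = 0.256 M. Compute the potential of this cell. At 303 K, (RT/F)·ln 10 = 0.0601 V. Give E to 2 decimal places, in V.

+1.11 V

The Ag⁺/Ag couple has the more positive E°, so it is the cathode; Co²⁺/Co is the anode.
E°cell = E°cat − E°an = +0.81 − (−0.27) = +1.08 V; n = 2.
For the overall reaction 2 Ag^+(aq) + Co(s) → 2 Ag(s) + Co^2+(aq), Q = [Co^2+(aq)] / [Ag^+(aq)]^2 = 0.087, giving log Q = −1.061.
E = E° − (0.0601/n)·log Q = +1.08 − (0.0601/2)(−1.061) = +1.11 V.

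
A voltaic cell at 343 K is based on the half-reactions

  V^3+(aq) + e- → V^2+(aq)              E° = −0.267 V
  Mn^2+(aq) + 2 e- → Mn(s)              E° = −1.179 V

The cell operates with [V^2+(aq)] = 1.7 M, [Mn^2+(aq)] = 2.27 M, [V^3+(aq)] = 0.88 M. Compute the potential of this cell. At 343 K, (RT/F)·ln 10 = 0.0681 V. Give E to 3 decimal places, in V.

The V³⁺/V²⁺ couple has the more positive E°, so it is the cathode; Mn²⁺/Mn is the anode.
E°cell = E°cat − E°an = −0.267 − (−1.179) = +0.912 V; n = 2.
Balancing gives 2 V^3+(aq) + Mn(s) → 2 V^2+(aq) + Mn^2+(aq); hence Q = ([V^2+(aq)]^2·[Mn^2+(aq)]) / [V^3+(aq)]^2 = 8.47 (log Q = 0.928).
Applying E = E° − (RT ln10/nF)·log Q gives +0.912 − (0.0681/2)(0.928) = +0.880 V.

+0.880 V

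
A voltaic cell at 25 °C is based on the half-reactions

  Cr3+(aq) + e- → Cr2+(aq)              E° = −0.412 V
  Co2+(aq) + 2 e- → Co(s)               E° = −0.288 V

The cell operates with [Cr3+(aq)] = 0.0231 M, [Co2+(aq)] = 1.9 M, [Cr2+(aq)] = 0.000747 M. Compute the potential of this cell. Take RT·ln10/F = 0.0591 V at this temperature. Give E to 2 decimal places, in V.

Co²⁺/Co is reduced (cathode, E° = −0.288 V) and Cr³⁺/Cr²⁺ is oxidized (anode).
E°cell = E°cat − E°an = −0.288 − (−0.412) = +0.124 V; n = 2.
The balanced reaction is Co2+(aq) + 2 Cr2+(aq) → Co(s) + 2 Cr3+(aq), so Q = [Cr3+(aq)]^2 / ([Co2+(aq)]·[Cr2+(aq)]^2) = 503 and log Q = 2.702.
Applying E = E° − (RT ln10/nF)·log Q gives +0.124 − (0.0591/2)(2.702) = +0.04 V.

+0.04 V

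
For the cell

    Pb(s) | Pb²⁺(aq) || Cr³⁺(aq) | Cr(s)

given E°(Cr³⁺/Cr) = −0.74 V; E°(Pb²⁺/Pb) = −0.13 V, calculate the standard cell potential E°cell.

−0.61 V

By convention the left-hand electrode in cell notation is the anode (oxidation) and the right-hand electrode is the cathode (reduction).
E°cell = E°(right) − E°(left) = −0.74 − (−0.13) = −0.61 V.
The negative sign shows that, as written, the cell would require an external voltage to drive the reaction.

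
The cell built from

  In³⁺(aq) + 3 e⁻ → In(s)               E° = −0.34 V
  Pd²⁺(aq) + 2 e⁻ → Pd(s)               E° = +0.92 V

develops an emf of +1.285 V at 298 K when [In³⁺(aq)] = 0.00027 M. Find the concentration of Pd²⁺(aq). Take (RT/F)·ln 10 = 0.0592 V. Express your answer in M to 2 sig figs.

0.029 M

With Pd²⁺/Pd at the cathode and In³⁺/In at the anode, E°cell = +0.92 − (−0.34) = +1.26 V (n = 6).
From the Nernst equation, log Q = n(E° − E)/0.0592 = 6·(+1.26 − (+1.285))/0.0592 = −2.534.
The balanced reaction is 3 Pd²⁺(aq) + 2 In(s) → 3 Pd(s) + 2 In³⁺(aq), so Q = [In³⁺(aq)]^2 / [Pd²⁺(aq)]^3.
Isolating [Pd²⁺(aq)] in Q = 10^{−2.534} yields log [Pd²⁺(aq)] = −1.534, i.e. 0.029 M.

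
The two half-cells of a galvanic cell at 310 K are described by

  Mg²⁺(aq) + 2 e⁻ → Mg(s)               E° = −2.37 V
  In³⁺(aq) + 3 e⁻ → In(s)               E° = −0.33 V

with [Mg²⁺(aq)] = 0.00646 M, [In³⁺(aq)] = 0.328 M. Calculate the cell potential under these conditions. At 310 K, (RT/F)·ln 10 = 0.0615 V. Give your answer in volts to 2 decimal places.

In³⁺/In is reduced (cathode, E° = −0.33 V) and Mg²⁺/Mg is oxidized (anode).
The standard potential is −0.33 − (−2.37) = +2.04 V and the balanced reaction transfers n = 6 electrons.
For the overall reaction 2 In³⁺(aq) + 3 Mg(s) → 2 In(s) + 3 Mg²⁺(aq), Q = [Mg²⁺(aq)]^3 / [In³⁺(aq)]^2 = 2.51×10^−6, giving log Q = −5.601.
By the Nernst equation, E = +2.04 − (0.0615/6)·(−5.601) = +2.10 V.

+2.10 V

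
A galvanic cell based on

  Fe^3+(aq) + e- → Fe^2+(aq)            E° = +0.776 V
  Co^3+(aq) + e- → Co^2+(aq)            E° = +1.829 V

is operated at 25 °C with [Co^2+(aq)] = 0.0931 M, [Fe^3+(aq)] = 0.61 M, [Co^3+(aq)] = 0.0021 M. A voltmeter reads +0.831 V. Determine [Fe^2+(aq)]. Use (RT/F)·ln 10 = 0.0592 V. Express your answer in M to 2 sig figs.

0.0048 M

The Co³⁺/Co²⁺ couple has the larger reduction potential, so it is the cathode: E°cell = +1.829 − (+0.776) = +1.053 V and n = 1.
Since E = E° − (0.0592/n)·log Q, log Q = n(E° − E)/0.0592 = 3.750.
The balanced reaction is Co^3+(aq) + Fe^2+(aq) → Co^2+(aq) + Fe^3+(aq), so Q = ([Co^2+(aq)]·[Fe^3+(aq)]) / ([Co^3+(aq)]·[Fe^2+(aq)]).
Isolating [Fe^2+(aq)] in Q = 10^{3.750} yields log [Fe^2+(aq)] = −2.318, i.e. 0.0048 M.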